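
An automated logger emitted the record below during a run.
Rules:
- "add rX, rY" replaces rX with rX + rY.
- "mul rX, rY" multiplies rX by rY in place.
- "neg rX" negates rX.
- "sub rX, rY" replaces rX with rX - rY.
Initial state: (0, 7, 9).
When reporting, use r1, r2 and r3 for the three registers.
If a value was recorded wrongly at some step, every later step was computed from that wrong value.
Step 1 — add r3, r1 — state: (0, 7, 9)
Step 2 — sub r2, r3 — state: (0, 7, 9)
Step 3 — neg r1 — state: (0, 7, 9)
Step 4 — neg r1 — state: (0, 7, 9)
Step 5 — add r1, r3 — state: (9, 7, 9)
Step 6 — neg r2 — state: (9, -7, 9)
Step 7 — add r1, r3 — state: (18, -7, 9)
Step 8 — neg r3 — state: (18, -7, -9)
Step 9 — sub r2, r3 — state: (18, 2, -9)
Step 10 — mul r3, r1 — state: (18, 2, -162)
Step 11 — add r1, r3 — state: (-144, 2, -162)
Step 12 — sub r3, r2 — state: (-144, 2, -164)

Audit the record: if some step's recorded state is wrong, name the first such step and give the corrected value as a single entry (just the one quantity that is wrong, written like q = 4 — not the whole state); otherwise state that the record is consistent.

step 2, r2 = -2

1. r3 = 9 + 0 = 9 (in agreement)
2. r2 = 7 - 9 = -2 (the entry is off here)
Step 2 is the first one off; corrected, r2 = -2.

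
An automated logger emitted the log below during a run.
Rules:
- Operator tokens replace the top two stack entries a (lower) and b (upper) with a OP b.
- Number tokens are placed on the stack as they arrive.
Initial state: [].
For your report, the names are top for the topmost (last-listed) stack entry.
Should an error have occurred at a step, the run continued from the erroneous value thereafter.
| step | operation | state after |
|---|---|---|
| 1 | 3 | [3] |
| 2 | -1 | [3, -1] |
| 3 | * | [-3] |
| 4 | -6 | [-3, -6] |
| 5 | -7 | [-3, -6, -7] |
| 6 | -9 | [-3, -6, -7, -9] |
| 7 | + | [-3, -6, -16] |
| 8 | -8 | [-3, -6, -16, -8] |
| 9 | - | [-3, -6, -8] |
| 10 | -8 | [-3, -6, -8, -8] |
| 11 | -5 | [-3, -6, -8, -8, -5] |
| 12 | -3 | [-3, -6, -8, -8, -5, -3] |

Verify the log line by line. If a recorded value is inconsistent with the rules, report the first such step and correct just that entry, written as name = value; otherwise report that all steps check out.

no error

1. push 3: top = 3 (same as recorded)
2. push -1: top = -1 (matches)
3. 3 * -1 = -3 (verified)
4. push -6: top = -6 (confirmed correct)
5. push -7: top = -7 (exactly as logged)
6. push -9: top = -9 (checks out)
7. -7 + -9 = -16 (checks out)
8. push -8: top = -8 (same as recorded)
9. -16 - -8 = -8 (no discrepancy)
10. push -8: top = -8 (same as recorded)
11. push -5: top = -5 (checks out)
12. push -3: top = -3 (in agreement)
Each recorded entry agrees with the recomputation.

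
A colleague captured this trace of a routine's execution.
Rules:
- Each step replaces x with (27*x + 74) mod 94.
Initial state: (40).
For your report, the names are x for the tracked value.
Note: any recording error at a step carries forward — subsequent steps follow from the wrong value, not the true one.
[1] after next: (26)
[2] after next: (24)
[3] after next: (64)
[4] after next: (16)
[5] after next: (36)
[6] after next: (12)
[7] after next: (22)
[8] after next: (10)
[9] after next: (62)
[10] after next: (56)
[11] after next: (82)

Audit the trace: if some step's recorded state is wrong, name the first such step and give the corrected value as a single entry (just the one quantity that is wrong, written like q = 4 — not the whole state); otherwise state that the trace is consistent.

Recomputing the run from the initial state:
step 1: x = 26
step 2: x = 24
step 3: x = 64
step 4: x = 16
step 5: x = 36
step 6: x = 12
step 7: x = 22
step 8: x = 10
step 9: x = 62
step 10: x = 56
step 11: x = 82
This matches the trace at every step.

no error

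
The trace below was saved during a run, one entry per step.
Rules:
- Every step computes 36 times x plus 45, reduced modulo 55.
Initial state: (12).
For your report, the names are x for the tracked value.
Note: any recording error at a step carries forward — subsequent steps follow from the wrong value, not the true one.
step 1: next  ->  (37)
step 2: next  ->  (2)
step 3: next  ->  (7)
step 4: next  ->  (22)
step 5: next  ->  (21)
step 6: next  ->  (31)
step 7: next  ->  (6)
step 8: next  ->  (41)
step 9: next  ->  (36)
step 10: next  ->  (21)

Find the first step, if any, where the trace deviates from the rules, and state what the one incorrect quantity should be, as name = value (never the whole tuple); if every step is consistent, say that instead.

Step 1: x = (36*12 + 45) mod 55 = 37 — checks out.
Step 2: x = (36*37 + 45) mod 55 = 2 — no discrepancy.
Step 3: x = (36*2 + 45) mod 55 = 7 — no discrepancy.
Step 4: x = (36*7 + 45) mod 55 = 22 — agrees with the trace.
Step 5: x = (36*22 + 45) mod 55 = 12 — a discrepancy with the trace.
The earliest wrong entry is at step 5: it should read x = 12.

step 5, x = 12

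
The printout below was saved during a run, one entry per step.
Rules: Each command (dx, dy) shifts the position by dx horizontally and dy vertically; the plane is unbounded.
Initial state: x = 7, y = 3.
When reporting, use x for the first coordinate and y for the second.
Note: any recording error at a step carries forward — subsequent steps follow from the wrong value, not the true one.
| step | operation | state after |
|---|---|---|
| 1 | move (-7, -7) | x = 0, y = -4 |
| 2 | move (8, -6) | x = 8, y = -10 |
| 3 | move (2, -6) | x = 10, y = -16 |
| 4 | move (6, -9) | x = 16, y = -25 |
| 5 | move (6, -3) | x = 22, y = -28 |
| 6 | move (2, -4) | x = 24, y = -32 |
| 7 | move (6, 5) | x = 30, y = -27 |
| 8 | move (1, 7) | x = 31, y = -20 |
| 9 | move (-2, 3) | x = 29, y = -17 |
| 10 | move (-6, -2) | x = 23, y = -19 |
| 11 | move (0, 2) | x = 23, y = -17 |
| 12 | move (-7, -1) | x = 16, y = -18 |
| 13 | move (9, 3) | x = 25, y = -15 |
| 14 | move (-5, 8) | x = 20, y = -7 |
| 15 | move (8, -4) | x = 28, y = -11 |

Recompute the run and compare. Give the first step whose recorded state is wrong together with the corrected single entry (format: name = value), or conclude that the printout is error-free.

Recomputing the run from the initial state:
step 1: x = 0, y = -4
step 2: x = 8, y = -10
step 3: x = 10, y = -16
step 4: x = 16, y = -25
step 5: x = 22, y = -28
step 6: x = 24, y = -32
step 7: x = 30, y = -27
step 8: x = 31, y = -20
step 9: x = 29, y = -17
step 10: x = 23, y = -19
step 11: x = 23, y = -17
step 12: x = 16, y = -18
step 13: x = 25, y = -15
step 14: x = 20, y = -7
step 15: x = 28, y = -11
This matches the printout at every step.

no error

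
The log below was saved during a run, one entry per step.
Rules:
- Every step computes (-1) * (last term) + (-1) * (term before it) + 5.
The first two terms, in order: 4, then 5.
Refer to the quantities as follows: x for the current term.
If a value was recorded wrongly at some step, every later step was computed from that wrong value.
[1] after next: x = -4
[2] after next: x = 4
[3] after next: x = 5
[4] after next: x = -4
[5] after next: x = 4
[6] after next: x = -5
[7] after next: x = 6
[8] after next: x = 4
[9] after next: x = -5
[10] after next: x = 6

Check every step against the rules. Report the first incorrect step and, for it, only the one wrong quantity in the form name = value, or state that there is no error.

1. x = -1*(5) + (-1)*(4) + (5) = -4 (same as recorded)
2. x = -1*(-4) + (-1)*(5) + (5) = 4 (checks out)
3. x = -1*(4) + (-1)*(-4) + (5) = 5 (confirmed correct)
4. x = -1*(5) + (-1)*(4) + (5) = -4 (matches)
5. x = -1*(-4) + (-1)*(5) + (5) = 4 (consistent with the log)
6. x = -1*(4) + (-1)*(-4) + (5) = 5 (this is not what the log shows)
First deviation found at step 6; the corrected entry is x = 5.

step 6, x = 5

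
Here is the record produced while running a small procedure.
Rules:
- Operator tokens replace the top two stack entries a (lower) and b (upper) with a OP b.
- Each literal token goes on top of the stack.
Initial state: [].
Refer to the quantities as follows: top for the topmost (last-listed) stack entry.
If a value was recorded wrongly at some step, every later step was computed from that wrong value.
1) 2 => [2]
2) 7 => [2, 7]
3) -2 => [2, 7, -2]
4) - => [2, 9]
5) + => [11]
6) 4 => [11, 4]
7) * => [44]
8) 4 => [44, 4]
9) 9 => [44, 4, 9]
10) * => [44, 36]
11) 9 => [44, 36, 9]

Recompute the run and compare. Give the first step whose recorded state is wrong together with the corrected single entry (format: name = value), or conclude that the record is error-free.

Recomputing the run from the initial state:
step 1: [2]
step 2: [2, 7]
step 3: [2, 7, -2]
step 4: [2, 9]
step 5: [11]
step 6: [11, 4]
step 7: [44]
step 8: [44, 4]
step 9: [44, 4, 9]
step 10: [44, 36]
step 11: [44, 36, 9]
This matches the record at every step.

no error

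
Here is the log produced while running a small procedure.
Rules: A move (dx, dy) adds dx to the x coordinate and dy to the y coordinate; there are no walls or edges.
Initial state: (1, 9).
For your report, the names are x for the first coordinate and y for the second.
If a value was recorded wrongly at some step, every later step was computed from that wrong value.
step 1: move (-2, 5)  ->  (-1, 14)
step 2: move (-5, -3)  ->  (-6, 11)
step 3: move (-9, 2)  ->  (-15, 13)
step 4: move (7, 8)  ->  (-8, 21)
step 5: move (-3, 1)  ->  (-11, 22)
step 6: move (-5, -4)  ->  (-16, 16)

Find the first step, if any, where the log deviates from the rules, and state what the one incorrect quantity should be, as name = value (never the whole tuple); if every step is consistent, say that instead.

step 6, y = 18

Recomputing the run from the initial state:
step 1: x = -1, y = 14
step 2: x = -6, y = 11
step 3: x = -15, y = 13
step 4: x = -8, y = 21
step 5: x = -11, y = 22
step 6: x = -16, y = 18
The first disagreement with the log is at step 6, where the value should be y = 18.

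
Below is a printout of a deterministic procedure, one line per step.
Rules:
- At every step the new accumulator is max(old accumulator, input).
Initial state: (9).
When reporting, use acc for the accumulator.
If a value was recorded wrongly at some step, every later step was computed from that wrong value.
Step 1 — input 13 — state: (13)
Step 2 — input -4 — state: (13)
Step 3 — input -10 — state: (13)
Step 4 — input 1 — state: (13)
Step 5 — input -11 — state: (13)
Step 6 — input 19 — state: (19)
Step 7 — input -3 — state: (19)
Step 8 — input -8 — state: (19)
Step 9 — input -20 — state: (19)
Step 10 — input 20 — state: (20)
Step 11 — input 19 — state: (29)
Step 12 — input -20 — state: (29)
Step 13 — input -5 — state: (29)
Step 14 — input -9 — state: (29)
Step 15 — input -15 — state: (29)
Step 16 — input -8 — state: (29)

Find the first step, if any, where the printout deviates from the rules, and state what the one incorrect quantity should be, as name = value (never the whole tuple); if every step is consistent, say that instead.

step 11, acc = 20

Recomputing the run from the initial state:
step 1: acc = 13
step 2: acc = 13
step 3: acc = 13
step 4: acc = 13
step 5: acc = 13
step 6: acc = 19
step 7: acc = 19
step 8: acc = 19
step 9: acc = 19
step 10: acc = 20
step 11: acc = 20
step 12: acc = 20
step 13: acc = 20
step 14: acc = 20
step 15: acc = 20
step 16: acc = 20
The first disagreement with the printout is at step 11, where the value should be acc = 20.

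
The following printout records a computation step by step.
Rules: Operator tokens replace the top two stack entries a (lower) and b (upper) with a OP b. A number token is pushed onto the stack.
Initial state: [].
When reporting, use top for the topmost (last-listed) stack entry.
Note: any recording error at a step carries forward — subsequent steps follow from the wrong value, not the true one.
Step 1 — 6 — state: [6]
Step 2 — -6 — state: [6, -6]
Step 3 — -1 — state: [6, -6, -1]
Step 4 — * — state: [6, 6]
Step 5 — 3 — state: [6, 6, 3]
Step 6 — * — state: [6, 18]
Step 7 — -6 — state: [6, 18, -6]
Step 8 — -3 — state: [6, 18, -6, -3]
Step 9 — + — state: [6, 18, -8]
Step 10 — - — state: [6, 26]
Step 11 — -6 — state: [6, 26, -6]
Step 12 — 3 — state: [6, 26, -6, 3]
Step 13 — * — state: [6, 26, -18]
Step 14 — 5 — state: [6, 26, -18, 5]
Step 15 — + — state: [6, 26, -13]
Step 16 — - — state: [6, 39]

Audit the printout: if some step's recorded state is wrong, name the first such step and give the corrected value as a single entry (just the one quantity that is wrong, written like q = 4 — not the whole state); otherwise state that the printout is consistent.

step 9, top = -9

Recomputing the run from the initial state:
step 1: [6]
step 2: [6, -6]
step 3: [6, -6, -1]
step 4: [6, 6]
step 5: [6, 6, 3]
step 6: [6, 18]
step 7: [6, 18, -6]
step 8: [6, 18, -6, -3]
step 9: [6, 18, -9]
step 10: [6, 27]
step 11: [6, 27, -6]
step 12: [6, 27, -6, 3]
step 13: [6, 27, -18]
step 14: [6, 27, -18, 5]
step 15: [6, 27, -13]
step 16: [6, 40]
The first disagreement with the printout is at step 9, where the value should be top = -9.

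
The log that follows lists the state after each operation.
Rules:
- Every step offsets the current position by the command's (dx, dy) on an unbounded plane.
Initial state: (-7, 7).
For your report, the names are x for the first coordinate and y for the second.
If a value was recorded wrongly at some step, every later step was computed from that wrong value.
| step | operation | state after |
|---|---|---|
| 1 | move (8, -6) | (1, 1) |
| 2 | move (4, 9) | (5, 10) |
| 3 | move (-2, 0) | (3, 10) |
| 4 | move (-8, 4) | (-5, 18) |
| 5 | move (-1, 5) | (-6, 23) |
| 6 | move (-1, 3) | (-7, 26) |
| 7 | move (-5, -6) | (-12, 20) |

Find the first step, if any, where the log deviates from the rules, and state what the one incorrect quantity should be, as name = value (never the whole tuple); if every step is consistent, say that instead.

1. x = -7 + (8) = 1, y = 7 + (-6) = 1 (confirmed correct)
2. x = 1 + (4) = 5, y = 1 + (9) = 10 (in agreement)
3. x = 5 + (-2) = 3, y = 10 + (0) = 10 (consistent with the log)
4. x = 3 + (-8) = -5, y = 10 + (4) = 14 (this is not what the log shows)
So the first discrepancy is step 4, where the right value is y = 14.

step 4, y = 14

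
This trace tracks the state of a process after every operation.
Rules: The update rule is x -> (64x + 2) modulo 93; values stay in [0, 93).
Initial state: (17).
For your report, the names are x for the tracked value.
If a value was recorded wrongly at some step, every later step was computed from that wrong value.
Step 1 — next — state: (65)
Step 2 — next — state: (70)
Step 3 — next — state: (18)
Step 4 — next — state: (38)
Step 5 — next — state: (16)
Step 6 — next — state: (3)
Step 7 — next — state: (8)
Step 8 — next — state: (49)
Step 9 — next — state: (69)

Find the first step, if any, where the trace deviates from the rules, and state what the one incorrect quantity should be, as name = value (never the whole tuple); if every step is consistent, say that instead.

Recomputing the run from the initial state:
step 1: x = 67
step 2: x = 12
step 3: x = 26
step 4: x = 85
step 5: x = 48
step 6: x = 5
step 7: x = 43
step 8: x = 57
step 9: x = 23
The first disagreement with the trace is at step 1, where the value should be x = 67.

step 1, x = 67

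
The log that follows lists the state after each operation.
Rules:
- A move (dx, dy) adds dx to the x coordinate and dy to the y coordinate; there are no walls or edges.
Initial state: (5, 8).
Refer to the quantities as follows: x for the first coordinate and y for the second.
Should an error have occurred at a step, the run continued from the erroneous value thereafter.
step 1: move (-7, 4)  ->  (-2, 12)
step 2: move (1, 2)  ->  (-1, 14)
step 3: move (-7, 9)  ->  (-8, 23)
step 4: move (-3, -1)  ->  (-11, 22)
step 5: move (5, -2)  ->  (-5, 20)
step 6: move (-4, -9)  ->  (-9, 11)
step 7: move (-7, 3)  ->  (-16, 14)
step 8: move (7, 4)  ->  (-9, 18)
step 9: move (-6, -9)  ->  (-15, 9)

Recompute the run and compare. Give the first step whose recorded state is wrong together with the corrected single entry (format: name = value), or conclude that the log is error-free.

Recomputing the run from the initial state:
step 1: x = -2, y = 12
step 2: x = -1, y = 14
step 3: x = -8, y = 23
step 4: x = -11, y = 22
step 5: x = -6, y = 20
step 6: x = -10, y = 11
step 7: x = -17, y = 14
step 8: x = -10, y = 18
step 9: x = -16, y = 9
The first disagreement with the log is at step 5, where the value should be x = -6.

step 5, x = -6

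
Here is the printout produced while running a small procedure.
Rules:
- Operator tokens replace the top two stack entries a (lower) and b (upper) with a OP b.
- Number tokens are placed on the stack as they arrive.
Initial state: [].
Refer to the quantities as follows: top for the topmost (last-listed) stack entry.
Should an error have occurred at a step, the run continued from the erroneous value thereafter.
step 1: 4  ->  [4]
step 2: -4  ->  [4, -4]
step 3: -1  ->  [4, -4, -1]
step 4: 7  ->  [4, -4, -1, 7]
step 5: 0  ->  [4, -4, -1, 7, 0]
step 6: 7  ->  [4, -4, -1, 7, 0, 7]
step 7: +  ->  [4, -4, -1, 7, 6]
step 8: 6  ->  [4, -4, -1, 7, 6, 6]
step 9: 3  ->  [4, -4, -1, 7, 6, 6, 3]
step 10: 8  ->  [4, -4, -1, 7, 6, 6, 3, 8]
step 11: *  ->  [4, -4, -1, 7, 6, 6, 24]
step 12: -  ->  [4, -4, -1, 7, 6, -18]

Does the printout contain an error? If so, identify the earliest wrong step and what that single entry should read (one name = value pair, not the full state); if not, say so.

1. push 4: top = 4 (matches)
2. push -4: top = -4 (confirmed correct)
3. push -1: top = -1 (in agreement)
4. push 7: top = 7 (verified)
5. push 0: top = 0 (in agreement)
6. push 7: top = 7 (in agreement)
7. 0 + 7 = 7 (not what was recorded)
The audit stops at step 7: the recorded entry is wrong and should be top = 7.

step 7, top = 7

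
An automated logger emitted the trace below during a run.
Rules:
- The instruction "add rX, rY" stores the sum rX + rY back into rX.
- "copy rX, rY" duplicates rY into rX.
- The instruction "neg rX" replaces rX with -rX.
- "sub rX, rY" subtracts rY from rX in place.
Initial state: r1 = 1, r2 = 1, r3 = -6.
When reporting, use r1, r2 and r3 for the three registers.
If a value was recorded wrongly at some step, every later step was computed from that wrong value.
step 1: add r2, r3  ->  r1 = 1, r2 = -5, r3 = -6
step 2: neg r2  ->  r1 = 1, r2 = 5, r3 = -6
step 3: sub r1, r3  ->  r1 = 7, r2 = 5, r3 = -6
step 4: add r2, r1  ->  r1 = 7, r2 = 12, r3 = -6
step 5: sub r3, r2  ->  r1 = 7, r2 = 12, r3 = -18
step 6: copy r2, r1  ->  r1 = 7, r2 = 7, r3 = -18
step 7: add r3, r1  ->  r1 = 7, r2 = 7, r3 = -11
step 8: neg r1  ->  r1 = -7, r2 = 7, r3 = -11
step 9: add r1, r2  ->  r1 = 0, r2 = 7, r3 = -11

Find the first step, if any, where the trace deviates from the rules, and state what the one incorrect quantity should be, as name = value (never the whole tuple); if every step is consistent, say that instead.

no error

Recomputing the run from the initial state:
step 1: r1 = 1, r2 = -5, r3 = -6
step 2: r1 = 1, r2 = 5, r3 = -6
step 3: r1 = 7, r2 = 5, r3 = -6
step 4: r1 = 7, r2 = 12, r3 = -6
step 5: r1 = 7, r2 = 12, r3 = -18
step 6: r1 = 7, r2 = 7, r3 = -18
step 7: r1 = 7, r2 = 7, r3 = -11
step 8: r1 = -7, r2 = 7, r3 = -11
step 9: r1 = 0, r2 = 7, r3 = -11
This matches the trace at every step.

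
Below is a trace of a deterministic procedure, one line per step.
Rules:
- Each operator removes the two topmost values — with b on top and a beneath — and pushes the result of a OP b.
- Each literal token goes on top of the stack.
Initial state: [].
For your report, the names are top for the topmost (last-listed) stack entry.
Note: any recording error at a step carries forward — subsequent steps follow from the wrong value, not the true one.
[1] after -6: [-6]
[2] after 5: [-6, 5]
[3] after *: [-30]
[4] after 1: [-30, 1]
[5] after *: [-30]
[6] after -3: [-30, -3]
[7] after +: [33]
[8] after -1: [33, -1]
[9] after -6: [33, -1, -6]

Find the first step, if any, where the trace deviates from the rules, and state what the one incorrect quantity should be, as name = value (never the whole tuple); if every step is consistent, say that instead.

Step 1: push -6: top = -6 — same as recorded.
Step 2: push 5: top = 5 — matches.
Step 3: -6 * 5 = -30 — verified.
Step 4: push 1: top = 1 — in agreement.
Step 5: -30 * 1 = -30 — consistent with the trace.
Step 6: push -3: top = -3 — same as recorded.
Step 7: -30 + -3 = -33 — the trace has a different value.
The audit stops at step 7: the recorded entry is wrong and should be top = -33.

step 7, top = -33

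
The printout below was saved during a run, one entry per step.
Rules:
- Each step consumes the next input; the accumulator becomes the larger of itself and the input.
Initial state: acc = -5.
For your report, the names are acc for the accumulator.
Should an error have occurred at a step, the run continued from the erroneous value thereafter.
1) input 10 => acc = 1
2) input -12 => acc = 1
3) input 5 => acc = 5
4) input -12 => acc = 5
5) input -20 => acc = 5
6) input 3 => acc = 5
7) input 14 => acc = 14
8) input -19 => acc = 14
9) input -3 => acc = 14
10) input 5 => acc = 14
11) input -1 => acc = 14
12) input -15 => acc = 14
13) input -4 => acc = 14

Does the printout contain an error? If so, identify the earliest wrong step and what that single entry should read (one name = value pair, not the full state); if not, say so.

1. acc = max(-5, 10) = 10 (the entry is off here)
That makes step 1 the first incorrect line — acc = 10 is what it should show.

step 1, acc = 10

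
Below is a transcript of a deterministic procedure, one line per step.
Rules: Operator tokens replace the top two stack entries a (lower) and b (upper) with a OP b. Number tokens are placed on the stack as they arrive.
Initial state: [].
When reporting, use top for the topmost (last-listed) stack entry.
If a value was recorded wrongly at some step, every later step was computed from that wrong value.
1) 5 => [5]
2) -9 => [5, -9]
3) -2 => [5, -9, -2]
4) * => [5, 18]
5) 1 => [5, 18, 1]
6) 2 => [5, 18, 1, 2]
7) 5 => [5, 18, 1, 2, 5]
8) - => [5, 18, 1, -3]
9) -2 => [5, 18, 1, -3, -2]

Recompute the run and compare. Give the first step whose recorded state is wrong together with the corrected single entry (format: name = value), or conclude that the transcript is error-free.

no error

Recomputing the run from the initial state:
step 1: [5]
step 2: [5, -9]
step 3: [5, -9, -2]
step 4: [5, 18]
step 5: [5, 18, 1]
step 6: [5, 18, 1, 2]
step 7: [5, 18, 1, 2, 5]
step 8: [5, 18, 1, -3]
step 9: [5, 18, 1, -3, -2]
This matches the transcript at every step.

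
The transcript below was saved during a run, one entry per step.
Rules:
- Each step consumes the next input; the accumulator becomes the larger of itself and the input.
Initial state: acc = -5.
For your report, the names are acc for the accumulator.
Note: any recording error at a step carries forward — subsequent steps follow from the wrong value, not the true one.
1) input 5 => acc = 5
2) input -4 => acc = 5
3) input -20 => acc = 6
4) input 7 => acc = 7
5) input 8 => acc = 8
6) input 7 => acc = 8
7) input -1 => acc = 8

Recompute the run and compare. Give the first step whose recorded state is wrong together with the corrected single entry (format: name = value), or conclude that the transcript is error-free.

step 3, acc = 5

Recomputing the run from the initial state:
step 1: acc = 5
step 2: acc = 5
step 3: acc = 5
step 4: acc = 7
step 5: acc = 8
step 6: acc = 8
step 7: acc = 8
The first disagreement with the transcript is at step 3, where the value should be acc = 5.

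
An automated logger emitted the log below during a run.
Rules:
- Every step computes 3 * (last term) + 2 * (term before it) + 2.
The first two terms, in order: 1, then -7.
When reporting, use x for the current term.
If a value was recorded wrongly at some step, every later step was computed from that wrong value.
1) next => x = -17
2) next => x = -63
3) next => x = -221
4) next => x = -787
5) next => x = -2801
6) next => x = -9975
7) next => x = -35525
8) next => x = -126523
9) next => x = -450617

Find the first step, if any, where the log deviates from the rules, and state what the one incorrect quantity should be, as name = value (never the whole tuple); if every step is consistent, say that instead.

no error

Step 1: x = 3*(-7) + (2)*(1) + (2) = -17 — matches.
Step 2: x = 3*(-17) + (2)*(-7) + (2) = -63 — in agreement.
Step 3: x = 3*(-63) + (2)*(-17) + (2) = -221 — matches.
Step 4: x = 3*(-221) + (2)*(-63) + (2) = -787 — checks out.
Step 5: x = 3*(-787) + (2)*(-221) + (2) = -2801 — verified.
Step 6: x = 3*(-2801) + (2)*(-787) + (2) = -9975 — no discrepancy.
Step 7: x = 3*(-9975) + (2)*(-2801) + (2) = -35525 — agrees with the log.
Step 8: x = 3*(-35525) + (2)*(-9975) + (2) = -126523 — agrees with the log.
Step 9: x = 3*(-126523) + (2)*(-35525) + (2) = -450617 — agrees with the log.
No step deviates from the rules.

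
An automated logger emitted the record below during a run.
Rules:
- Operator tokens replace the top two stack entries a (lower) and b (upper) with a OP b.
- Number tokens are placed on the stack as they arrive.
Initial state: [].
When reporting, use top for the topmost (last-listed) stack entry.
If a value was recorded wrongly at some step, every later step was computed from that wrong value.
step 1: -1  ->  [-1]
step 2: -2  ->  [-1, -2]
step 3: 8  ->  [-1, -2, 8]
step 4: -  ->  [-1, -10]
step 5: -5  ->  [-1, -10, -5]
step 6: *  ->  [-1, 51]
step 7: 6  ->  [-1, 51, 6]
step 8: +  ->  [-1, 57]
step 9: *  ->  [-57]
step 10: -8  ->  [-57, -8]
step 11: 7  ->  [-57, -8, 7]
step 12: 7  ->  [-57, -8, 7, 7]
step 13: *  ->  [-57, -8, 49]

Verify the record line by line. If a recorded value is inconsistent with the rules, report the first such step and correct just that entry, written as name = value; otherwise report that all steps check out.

Recomputing the run from the initial state:
step 1: [-1]
step 2: [-1, -2]
step 3: [-1, -2, 8]
step 4: [-1, -10]
step 5: [-1, -10, -5]
step 6: [-1, 50]
step 7: [-1, 50, 6]
step 8: [-1, 56]
step 9: [-56]
step 10: [-56, -8]
step 11: [-56, -8, 7]
step 12: [-56, -8, 7, 7]
step 13: [-56, -8, 49]
The first disagreement with the record is at step 6, where the value should be top = 50.

step 6, top = 50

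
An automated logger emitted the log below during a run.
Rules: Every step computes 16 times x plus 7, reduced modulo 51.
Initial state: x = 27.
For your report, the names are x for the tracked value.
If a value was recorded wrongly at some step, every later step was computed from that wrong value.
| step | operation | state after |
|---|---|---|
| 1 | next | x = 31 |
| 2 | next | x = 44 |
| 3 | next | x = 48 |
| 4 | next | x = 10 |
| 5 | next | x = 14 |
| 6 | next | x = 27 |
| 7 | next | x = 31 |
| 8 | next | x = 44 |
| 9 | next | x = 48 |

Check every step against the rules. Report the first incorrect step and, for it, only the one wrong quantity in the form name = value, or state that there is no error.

Recomputing the run from the initial state:
step 1: x = 31
step 2: x = 44
step 3: x = 48
step 4: x = 10
step 5: x = 14
step 6: x = 27
step 7: x = 31
step 8: x = 44
step 9: x = 48
This matches the log at every step.

no error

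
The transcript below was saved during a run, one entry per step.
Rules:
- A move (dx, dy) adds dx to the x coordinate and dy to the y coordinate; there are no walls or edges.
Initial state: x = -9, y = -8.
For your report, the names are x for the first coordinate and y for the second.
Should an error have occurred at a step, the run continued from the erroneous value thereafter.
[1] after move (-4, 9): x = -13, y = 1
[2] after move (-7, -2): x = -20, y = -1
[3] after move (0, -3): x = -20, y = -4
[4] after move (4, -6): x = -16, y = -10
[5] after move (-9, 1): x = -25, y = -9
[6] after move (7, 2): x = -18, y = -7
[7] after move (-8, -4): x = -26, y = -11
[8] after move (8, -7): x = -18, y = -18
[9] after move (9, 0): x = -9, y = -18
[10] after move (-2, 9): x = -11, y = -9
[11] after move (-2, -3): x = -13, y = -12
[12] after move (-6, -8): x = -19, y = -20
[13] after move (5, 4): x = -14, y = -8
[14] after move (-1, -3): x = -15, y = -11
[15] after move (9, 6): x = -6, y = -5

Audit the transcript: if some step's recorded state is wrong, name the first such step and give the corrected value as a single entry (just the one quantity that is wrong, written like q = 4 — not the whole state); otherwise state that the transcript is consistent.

step 13, y = -16

step 1: x = -9 + (-4) = -13, y = -8 + (9) = 1 -> matches
step 2: x = -13 + (-7) = -20, y = 1 + (-2) = -1 -> matches
step 3: x = -20 + (0) = -20, y = -1 + (-3) = -4 -> same as recorded
step 4: x = -20 + (4) = -16, y = -4 + (-6) = -10 -> confirmed correct
step 5: x = -16 + (-9) = -25, y = -10 + (1) = -9 -> exactly as logged
step 6: x = -25 + (7) = -18, y = -9 + (2) = -7 -> consistent with the transcript
step 7: x = -18 + (-8) = -26, y = -7 + (-4) = -11 -> no discrepancy
step 8: x = -26 + (8) = -18, y = -11 + (-7) = -18 -> verified
step 9: x = -18 + (9) = -9, y = -18 + (0) = -18 -> consistent with the transcript
step 10: x = -9 + (-2) = -11, y = -18 + (9) = -9 -> matches
step 11: x = -11 + (-2) = -13, y = -9 + (-3) = -12 -> agrees with the transcript
step 12: x = -13 + (-6) = -19, y = -12 + (-8) = -20 -> agrees with the transcript
step 13: x = -19 + (5) = -14, y = -20 + (4) = -16 -> this is not what the transcript shows
First incorrect step: 13; the correct value is y = -16.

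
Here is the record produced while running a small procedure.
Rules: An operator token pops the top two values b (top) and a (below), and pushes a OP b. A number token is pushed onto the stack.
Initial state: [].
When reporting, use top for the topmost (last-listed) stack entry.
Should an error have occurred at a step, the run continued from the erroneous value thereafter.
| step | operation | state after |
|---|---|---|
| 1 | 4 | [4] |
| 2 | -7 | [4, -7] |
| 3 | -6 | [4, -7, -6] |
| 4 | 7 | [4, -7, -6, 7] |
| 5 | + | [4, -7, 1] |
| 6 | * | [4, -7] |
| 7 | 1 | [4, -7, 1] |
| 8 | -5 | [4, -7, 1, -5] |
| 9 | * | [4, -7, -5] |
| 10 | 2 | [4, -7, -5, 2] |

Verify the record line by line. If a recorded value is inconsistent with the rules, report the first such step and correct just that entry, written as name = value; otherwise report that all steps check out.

no error

Step 1: push 4: top = 4 — verified.
Step 2: push -7: top = -7 — exactly as logged.
Step 3: push -6: top = -6 — verified.
Step 4: push 7: top = 7 — consistent with the record.
Step 5: -6 + 7 = 1 — no discrepancy.
Step 6: -7 * 1 = -7 — no discrepancy.
Step 7: push 1: top = 1 — verified.
Step 8: push -5: top = -5 — no discrepancy.
Step 9: 1 * -5 = -5 — in agreement.
Step 10: push 2: top = 2 — same as recorded.
No step deviates from the rules.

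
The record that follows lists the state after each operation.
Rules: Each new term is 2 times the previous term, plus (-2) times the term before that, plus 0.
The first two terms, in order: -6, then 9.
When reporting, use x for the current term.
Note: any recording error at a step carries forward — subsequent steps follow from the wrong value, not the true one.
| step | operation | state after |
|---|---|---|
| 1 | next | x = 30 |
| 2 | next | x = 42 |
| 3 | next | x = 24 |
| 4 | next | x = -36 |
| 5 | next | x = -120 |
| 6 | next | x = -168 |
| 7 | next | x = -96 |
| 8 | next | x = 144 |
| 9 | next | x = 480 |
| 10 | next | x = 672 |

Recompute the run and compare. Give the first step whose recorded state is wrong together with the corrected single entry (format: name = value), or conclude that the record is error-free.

no error

Recomputing the run from the initial state:
step 1: x = 30
step 2: x = 42
step 3: x = 24
step 4: x = -36
step 5: x = -120
step 6: x = -168
step 7: x = -96
step 8: x = 144
step 9: x = 480
step 10: x = 672
This matches the record at every step.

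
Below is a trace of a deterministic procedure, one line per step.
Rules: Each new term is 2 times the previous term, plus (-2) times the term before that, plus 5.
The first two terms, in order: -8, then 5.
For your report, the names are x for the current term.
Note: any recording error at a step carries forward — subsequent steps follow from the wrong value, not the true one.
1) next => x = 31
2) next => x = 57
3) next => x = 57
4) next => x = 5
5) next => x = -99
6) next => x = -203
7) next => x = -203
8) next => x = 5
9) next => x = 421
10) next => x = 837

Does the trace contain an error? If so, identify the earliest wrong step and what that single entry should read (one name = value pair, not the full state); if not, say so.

no error

step 1: x = 2*(5) + (-2)*(-8) + (5) = 31 -> in agreement
step 2: x = 2*(31) + (-2)*(5) + (5) = 57 -> in agreement
step 3: x = 2*(57) + (-2)*(31) + (5) = 57 -> confirmed correct
step 4: x = 2*(57) + (-2)*(57) + (5) = 5 -> same as recorded
step 5: x = 2*(5) + (-2)*(57) + (5) = -99 -> in agreement
step 6: x = 2*(-99) + (-2)*(5) + (5) = -203 -> in agreement
step 7: x = 2*(-203) + (-2)*(-99) + (5) = -203 -> consistent with the trace
step 8: x = 2*(-203) + (-2)*(-203) + (5) = 5 -> in agreement
step 9: x = 2*(5) + (-2)*(-203) + (5) = 421 -> no discrepancy
step 10: x = 2*(421) + (-2)*(5) + (5) = 837 -> confirmed correct
No step deviates from the rules.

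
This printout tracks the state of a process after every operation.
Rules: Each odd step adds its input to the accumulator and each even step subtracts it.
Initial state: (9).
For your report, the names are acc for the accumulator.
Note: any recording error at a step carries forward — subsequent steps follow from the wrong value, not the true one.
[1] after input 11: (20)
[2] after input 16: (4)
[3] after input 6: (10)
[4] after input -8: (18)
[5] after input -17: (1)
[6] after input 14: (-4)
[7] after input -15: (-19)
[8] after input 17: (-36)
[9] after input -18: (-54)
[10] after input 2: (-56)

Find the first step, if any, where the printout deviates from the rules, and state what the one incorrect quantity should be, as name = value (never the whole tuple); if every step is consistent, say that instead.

step 6, acc = -13

step 1: acc = 9 + 11 = 20 -> confirmed correct
step 2: acc = 20 - 16 = 4 -> consistent with the printout
step 3: acc = 4 + 6 = 10 -> matches
step 4: acc = 10 - -8 = 18 -> in agreement
step 5: acc = 18 + -17 = 1 -> matches
step 6: acc = 1 - 14 = -13 -> the entry is off here
Conclusion: step 6 carries the first error; the entry should be acc = -13.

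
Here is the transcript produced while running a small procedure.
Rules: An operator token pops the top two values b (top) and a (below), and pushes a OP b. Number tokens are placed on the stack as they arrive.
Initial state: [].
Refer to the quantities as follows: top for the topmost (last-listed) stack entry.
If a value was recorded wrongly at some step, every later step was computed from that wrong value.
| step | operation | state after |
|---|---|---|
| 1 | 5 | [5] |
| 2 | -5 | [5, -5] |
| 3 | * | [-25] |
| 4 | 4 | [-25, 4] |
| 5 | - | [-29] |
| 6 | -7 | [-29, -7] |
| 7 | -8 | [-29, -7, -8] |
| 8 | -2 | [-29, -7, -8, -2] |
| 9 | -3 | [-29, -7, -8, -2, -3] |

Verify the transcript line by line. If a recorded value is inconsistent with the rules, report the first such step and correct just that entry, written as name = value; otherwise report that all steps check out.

Recomputing the run from the initial state:
step 1: [5]
step 2: [5, -5]
step 3: [-25]
step 4: [-25, 4]
step 5: [-29]
step 6: [-29, -7]
step 7: [-29, -7, -8]
step 8: [-29, -7, -8, -2]
step 9: [-29, -7, -8, -2, -3]
This matches the transcript at every step.

no error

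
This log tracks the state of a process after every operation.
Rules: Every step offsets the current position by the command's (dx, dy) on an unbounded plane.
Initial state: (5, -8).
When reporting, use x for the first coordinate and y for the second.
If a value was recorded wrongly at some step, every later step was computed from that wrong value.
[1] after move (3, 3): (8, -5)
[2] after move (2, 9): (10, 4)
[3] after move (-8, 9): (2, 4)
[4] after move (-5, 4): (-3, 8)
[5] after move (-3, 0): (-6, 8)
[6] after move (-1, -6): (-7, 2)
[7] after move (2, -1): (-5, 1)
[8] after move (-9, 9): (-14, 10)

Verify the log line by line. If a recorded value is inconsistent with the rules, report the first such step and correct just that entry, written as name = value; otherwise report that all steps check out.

step 1: x = 5 + (3) = 8, y = -8 + (3) = -5 -> confirmed correct
step 2: x = 8 + (2) = 10, y = -5 + (9) = 4 -> no discrepancy
step 3: x = 10 + (-8) = 2, y = 4 + (9) = 13 -> the recorded entry deviates here
So the first discrepancy is step 3, where the right value is y = 13.

step 3, y = 13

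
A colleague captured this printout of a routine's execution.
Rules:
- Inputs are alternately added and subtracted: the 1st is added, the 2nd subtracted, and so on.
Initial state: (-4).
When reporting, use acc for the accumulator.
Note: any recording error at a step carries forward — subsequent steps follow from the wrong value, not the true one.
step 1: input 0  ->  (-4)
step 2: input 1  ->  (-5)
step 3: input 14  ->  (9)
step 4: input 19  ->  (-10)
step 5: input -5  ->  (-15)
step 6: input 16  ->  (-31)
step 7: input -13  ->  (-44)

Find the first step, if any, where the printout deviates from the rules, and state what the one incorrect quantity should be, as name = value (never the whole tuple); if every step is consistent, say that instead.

Step 1: acc = -4 + 0 = -4 — agrees with the printout.
Step 2: acc = -4 - 1 = -5 — agrees with the printout.
Step 3: acc = -5 + 14 = 9 — same as recorded.
Step 4: acc = 9 - 19 = -10 — exactly as logged.
Step 5: acc = -10 + -5 = -15 — verified.
Step 6: acc = -15 - 16 = -31 — same as recorded.
Step 7: acc = -31 + -13 = -44 — matches.
All entries verified; no error found.

no error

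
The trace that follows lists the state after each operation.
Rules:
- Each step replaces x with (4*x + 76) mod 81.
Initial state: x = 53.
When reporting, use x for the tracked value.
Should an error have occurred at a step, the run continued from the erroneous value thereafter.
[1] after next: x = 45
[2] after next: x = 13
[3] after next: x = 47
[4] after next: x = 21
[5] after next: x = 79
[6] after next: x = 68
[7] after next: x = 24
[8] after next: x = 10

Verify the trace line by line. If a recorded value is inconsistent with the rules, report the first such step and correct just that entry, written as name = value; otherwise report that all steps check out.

Recomputing the run from the initial state:
step 1: x = 45
step 2: x = 13
step 3: x = 47
step 4: x = 21
step 5: x = 79
step 6: x = 68
step 7: x = 24
step 8: x = 10
This matches the trace at every step.

no error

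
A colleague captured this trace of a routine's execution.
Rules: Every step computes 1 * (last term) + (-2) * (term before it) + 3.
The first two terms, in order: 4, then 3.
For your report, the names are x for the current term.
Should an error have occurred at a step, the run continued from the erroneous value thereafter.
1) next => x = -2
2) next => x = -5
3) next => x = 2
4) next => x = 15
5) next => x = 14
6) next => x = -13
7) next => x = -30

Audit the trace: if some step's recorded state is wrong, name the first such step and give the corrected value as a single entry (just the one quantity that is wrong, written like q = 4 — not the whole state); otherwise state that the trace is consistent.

Step 1: x = 1*(3) + (-2)*(4) + (3) = -2 — agrees with the trace.
Step 2: x = 1*(-2) + (-2)*(3) + (3) = -5 — same as recorded.
Step 3: x = 1*(-5) + (-2)*(-2) + (3) = 2 — checks out.
Step 4: x = 1*(2) + (-2)*(-5) + (3) = 15 — same as recorded.
Step 5: x = 1*(15) + (-2)*(2) + (3) = 14 — in agreement.
Step 6: x = 1*(14) + (-2)*(15) + (3) = -13 — exactly as logged.
Step 7: x = 1*(-13) + (-2)*(14) + (3) = -38 — the trace disagrees here.
That makes step 7 the first incorrect line — x = -38 is what it should show.

step 7, x = -38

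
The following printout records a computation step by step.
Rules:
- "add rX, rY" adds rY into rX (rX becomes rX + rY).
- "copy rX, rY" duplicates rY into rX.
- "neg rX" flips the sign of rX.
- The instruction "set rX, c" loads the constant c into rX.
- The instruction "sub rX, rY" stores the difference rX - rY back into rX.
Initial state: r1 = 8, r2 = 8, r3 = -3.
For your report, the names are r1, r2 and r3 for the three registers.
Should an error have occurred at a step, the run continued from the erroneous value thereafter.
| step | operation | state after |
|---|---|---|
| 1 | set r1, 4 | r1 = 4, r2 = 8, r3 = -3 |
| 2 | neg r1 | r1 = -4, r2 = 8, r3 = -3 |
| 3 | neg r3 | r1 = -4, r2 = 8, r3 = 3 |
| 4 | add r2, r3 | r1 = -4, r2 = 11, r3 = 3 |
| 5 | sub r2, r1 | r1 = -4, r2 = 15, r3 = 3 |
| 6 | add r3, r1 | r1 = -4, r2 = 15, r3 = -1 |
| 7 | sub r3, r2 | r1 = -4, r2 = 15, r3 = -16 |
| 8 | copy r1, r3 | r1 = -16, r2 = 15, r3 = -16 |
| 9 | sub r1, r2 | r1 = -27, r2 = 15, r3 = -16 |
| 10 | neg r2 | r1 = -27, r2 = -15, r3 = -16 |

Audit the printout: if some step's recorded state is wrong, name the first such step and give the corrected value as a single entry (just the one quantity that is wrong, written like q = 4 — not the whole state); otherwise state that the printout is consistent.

step 9, r1 = -31

step 1: r1 = 4 -> in agreement
step 2: r1 = -(4) = -4 -> confirmed correct
step 3: r3 = -(-3) = 3 -> checks out
step 4: r2 = 8 + 3 = 11 -> exactly as logged
step 5: r2 = 11 - -4 = 15 -> verified
step 6: r3 = 3 + -4 = -1 -> confirmed correct
step 7: r3 = -1 - 15 = -16 -> verified
step 8: r1 = -16 -> agrees with the printout
step 9: r1 = -16 - 15 = -31 -> this is not what the printout shows
First incorrect step: 9; the correct value is r1 = -31.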